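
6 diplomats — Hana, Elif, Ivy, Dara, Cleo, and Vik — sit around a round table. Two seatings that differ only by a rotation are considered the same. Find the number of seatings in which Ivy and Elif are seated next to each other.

Treat {Ivy, Elif} as one unit (2 internal orders) and seat the resulting 5 units around the table: (4)! circular arrangements.
So 2 × (4)! = 2 × 24 = 48.

48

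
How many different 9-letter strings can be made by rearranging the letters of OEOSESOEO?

1260

Letter multiplicities in OEOSESOEO: E×3, O×4, S×2.
Dividing 9! = 362880 by 4!·3!·2! = 288 for the repeated letters gives 1260.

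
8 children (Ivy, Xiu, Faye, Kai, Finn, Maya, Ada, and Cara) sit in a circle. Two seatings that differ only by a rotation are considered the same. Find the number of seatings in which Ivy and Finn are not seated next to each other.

All circular seatings of 8 people number (7)! = 5040.
Seatings with Ivy beside Finn: treat them as a block with 2 internal orders, giving 2 × (6)! = 1440.
Subtracting, 5040 − 1440 = 3600.

3600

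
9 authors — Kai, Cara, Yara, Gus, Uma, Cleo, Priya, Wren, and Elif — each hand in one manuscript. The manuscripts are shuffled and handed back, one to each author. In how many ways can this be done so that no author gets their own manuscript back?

Count assignments avoiding every fixed point. For any j of the 9 authors fixed to their own manuscript, the other 9−j can be arranged in (9−j)! ways.
By inclusion–exclusion this is Σ_{j=0}^{9} (−1)^j C(9,j)·(9−j)!.
Computing: 362880 − 362880 + 181440 − 60480 + 15120 − 3024 + 504 − 72 + 9 − 1 = 133496.

133496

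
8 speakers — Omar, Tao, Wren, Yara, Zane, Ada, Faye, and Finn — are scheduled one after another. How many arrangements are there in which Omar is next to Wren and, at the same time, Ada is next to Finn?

2880

Treat {Omar,Wren} as one block (2 orders) and {Ada,Finn} as another (2 orders).
That leaves 6 units to arrange: 2 × 2 × 6! = 4 × 720 = 2880.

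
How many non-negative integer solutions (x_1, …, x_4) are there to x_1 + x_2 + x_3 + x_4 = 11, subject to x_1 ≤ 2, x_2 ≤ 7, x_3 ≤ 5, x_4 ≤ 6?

103

Without the upper bounds there are C(14,3) = 364 ways to split 11 among 4 variables.
Subtract solutions that violate a single cap (substitute x_i' = x_i − (cap_i+1)): x_1 ≥ 3 gives C(11,3) = 165; x_2 ≥ 8 gives C(6,3) = 20; x_3 ≥ 6 gives C(8,3) = 56; x_4 ≥ 7 gives C(7,3) = 35. Together 276.
Add back pairs where two caps are both exceeded: 1 + 10 + 4 + 0 + 0 + 0 = 15.
By inclusion–exclusion the count is 364 − 276 + 15 = 103.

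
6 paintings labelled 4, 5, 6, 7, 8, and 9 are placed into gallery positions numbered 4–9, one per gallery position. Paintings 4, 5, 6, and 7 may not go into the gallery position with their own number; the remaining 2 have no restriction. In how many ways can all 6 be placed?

362

Let Aᵢ (for 4 ≤ i ≤ 7) be the placements that put painting i in its forbidden gallery position. Any j of these fix j positions, leaving (6−j)! ways to fill the rest, and there are C(4,j) ways to pick which j.
By inclusion–exclusion, the number of valid placements is Σ_{j=0}^{4} (−1)^j C(4,j)·(6−j)!.
Computing: 720 − 480 + 144 − 24 + 2 = 362.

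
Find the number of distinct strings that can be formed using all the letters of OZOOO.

5

OZOOO has 5 letters with O appearing 4 times.
So there are 5! / (4!) = 5 distinguishable arrangements.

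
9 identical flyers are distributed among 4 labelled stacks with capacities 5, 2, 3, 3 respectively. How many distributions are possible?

29

Without the upper bounds there are C(12,3) = 220 ways to split 9 among 4 stacks.
Subtract solutions that violate a single cap (substitute x_i' = x_i − (cap_i+1)): x_1 ≥ 6 gives C(6,3) = 20; x_2 ≥ 3 gives C(9,3) = 84; x_3 ≥ 4 gives C(8,3) = 56; x_4 ≥ 4 gives C(8,3) = 56. Together 216.
Add back pairs where two caps are both exceeded: 1 + 0 + 0 + 10 + 10 + 4 = 25.
By inclusion–exclusion the count is 220 − 216 + 25 = 29.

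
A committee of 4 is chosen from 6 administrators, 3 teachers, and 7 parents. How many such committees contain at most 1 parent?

Split by how many parents are chosen (0 through 1).
Sum: C(7,0)·C(9,4) + C(7,1)·C(9,3) = 126 + 588 = 714.

714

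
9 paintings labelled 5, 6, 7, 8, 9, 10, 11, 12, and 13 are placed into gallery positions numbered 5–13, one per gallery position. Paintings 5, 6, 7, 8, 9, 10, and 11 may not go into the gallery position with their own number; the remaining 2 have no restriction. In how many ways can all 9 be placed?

165016

Let Aᵢ (for 5 ≤ i ≤ 11) be the placements that put painting i in its forbidden gallery position. Any j of these fix j positions, leaving (9−j)! ways to fill the rest, and there are C(7,j) ways to pick which j.
By inclusion–exclusion, the number of valid placements is Σ_{j=0}^{7} (−1)^j C(7,j)·(9−j)!.
Computing: 362880 − 282240 + 105840 − 25200 + 4200 − 504 + 42 − 2 = 165016.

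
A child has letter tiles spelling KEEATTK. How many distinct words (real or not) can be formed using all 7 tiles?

Letter multiplicities in KEEATTK: A×1, E×2, K×2, T×2.
The number of distinct arrangements is 7!/(2!·2!·2!) = 5040/8 = 630.

630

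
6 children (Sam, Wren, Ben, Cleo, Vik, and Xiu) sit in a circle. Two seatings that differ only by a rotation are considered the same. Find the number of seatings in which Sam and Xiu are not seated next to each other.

72

Without the restriction there are (5)! = 120 seatings.
Seatings with Sam beside Xiu: treat them as a block with 2 internal orders, giving 2 × (4)! = 48.
Subtracting, 120 − 48 = 72.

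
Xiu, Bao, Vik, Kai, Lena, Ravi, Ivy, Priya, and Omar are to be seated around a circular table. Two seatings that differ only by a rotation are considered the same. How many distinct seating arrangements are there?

Seat Xiu anywhere (absorbing the rotational symmetry), then permute the other 8: (8)! = 40320.

40320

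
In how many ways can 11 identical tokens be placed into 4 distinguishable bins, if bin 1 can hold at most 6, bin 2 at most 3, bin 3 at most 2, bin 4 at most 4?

Ignoring the caps, the number of non-negative solutions to x_1+…+x_4 = 11 is C(14,3) = 364.
Subtract solutions that violate a single cap (substitute x_i' = x_i − (cap_i+1)): x_1 ≥ 7 gives C(7,3) = 35; x_2 ≥ 4 gives C(10,3) = 120; x_3 ≥ 3 gives C(11,3) = 165; x_4 ≥ 5 gives C(9,3) = 84. Together 404.
Add back pairs where two caps are both exceeded: 1 + 4 + 0 + 35 + 10 + 20 = 70.
By inclusion–exclusion the count is 364 − 404 + 70 = 30.

30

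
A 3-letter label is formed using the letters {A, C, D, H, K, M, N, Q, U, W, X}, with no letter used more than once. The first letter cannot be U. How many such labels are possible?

900

The first letter has 11−1 = 10 choices (anything except U).
The remaining 2 letters are filled from the other 10 symbols without repetition: 10 × 9 = 90.
Total: 10 × 90 = 900.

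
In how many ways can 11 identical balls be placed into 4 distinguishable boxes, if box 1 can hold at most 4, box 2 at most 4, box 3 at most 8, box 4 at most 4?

114

Without the upper bounds there are C(14,3) = 364 ways to split 11 among 4 boxes.
Subtract solutions that violate a single cap (substitute x_i' = x_i − (cap_i+1)): x_1 ≥ 5 gives C(9,3) = 84; x_2 ≥ 5 gives C(9,3) = 84; x_3 ≥ 9 gives C(5,3) = 10; x_4 ≥ 5 gives C(9,3) = 84. Together 262.
Add back pairs where two caps are both exceeded: 4 + 0 + 4 + 0 + 4 + 0 = 12.
By inclusion–exclusion the count is 364 − 262 + 12 = 114.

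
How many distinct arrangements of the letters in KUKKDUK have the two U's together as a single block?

Treat the 2 copies of U as a single block. The multiset to arrange is then {UU, D, K, K, K, K}, 6 items in all.
That gives (6)!/(4!) = 30 arrangements.

30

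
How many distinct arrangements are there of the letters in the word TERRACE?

Letter multiplicities in TERRACE: A×1, C×1, E×2, R×2, T×1.
Dividing 7! = 5040 by 2!·2! = 4 for the repeated letters gives 1260.

1260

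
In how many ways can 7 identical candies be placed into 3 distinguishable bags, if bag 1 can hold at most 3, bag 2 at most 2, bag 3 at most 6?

Ignoring the caps, the number of non-negative solutions to x_1+…+x_3 = 7 is C(9,2) = 36.
Subtract solutions that violate a single cap (substitute x_i' = x_i − (cap_i+1)): x_1 ≥ 4 gives C(5,2) = 10; x_2 ≥ 3 gives C(6,2) = 15; x_3 ≥ 7 gives C(2,2) = 1. Together 26.
Add back pairs where two caps are both exceeded: 1 + 0 + 0 = 1.
By inclusion–exclusion the count is 36 − 26 + 1 = 11.

11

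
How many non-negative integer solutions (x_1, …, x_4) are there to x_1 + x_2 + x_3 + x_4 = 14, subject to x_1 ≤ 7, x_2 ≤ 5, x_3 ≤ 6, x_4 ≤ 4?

Ignoring the caps, the number of non-negative solutions to x_1+…+x_4 = 14 is C(17,3) = 680.
Subtract solutions that violate a single cap (substitute x_i' = x_i − (cap_i+1)): x_1 ≥ 8 gives C(9,3) = 84; x_2 ≥ 6 gives C(11,3) = 165; x_3 ≥ 7 gives C(10,3) = 120; x_4 ≥ 5 gives C(12,3) = 220. Together 589.
Add back pairs where two caps are both exceeded: 1 + 0 + 4 + 4 + 20 + 10 = 39.
By inclusion–exclusion the count is 680 − 589 + 39 = 130.

130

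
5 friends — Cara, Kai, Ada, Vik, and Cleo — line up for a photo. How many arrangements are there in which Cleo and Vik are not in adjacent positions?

Of the 5! = 120 arrangements, those with Cleo and Vik adjacent number 2 × 4! = 48 (treat the pair as a block with 2 internal orders).
So 120 − 48 = 72 arrangements keep them apart.

72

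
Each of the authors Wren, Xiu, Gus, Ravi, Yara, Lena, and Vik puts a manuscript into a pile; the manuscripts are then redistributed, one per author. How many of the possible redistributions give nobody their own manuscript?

1854

Let Aᵢ be the assignments in which author i gets their own manuscript. We want the size of the complement of A₁∪…∪A_7.
By inclusion–exclusion this is Σ_{j=0}^{7} (−1)^j C(7,j)·(7−j)!.
Computing: 5040 − 5040 + 2520 − 840 + 210 − 42 + 7 − 1 = 1854.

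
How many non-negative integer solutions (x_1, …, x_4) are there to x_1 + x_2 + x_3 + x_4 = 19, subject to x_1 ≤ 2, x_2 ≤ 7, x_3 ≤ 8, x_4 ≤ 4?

By stars and bars, unrestricted non-negative solutions to x_1+…+x_4 = 19 number C(19+3,3) = 1540.
Subtract solutions that violate a single cap (substitute x_i' = x_i − (cap_i+1)): x_1 ≥ 3 gives C(19,3) = 969; x_2 ≥ 8 gives C(14,3) = 364; x_3 ≥ 9 gives C(13,3) = 286; x_4 ≥ 5 gives C(17,3) = 680. Together 2299.
Add back pairs where two caps are both exceeded: 165 + 120 + 364 + 10 + 84 + 56 = 799.
Subtract triples: 0 + 20 + 10 + 0 = 30.
By inclusion–exclusion the count is 1540 − 2299 + 799 − 30 = 10.

10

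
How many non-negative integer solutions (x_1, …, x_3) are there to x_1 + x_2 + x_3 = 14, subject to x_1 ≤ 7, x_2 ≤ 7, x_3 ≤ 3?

Without the upper bounds there are C(16,2) = 120 ways to split 14 among 3 variables.
Subtract solutions that violate a single cap (substitute x_i' = x_i − (cap_i+1)): x_1 ≥ 8 gives C(8,2) = 28; x_2 ≥ 8 gives C(8,2) = 28; x_3 ≥ 4 gives C(12,2) = 66. Together 122.
Add back pairs where two caps are both exceeded: 0 + 6 + 6 = 12.
By inclusion–exclusion the count is 120 − 122 + 12 = 10.

10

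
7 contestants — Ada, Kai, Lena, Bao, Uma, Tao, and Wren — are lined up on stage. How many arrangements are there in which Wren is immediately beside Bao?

1440

Place the 5 others and the Wren-Bao pair as 6 objects in a line; the pair has 2 internal arrangements.
So the count is 2·(6)! = 1440.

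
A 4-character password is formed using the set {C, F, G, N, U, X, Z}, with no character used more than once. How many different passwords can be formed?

840

With no repetition, fill the 4 characters in order: 7 choices, then 6, down to 4.
That product is 7 × 6 × 5 × 4 = 840.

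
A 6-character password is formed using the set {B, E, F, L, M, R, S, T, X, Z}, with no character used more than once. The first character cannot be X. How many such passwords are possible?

The first character has 10−1 = 9 choices (anything except X).
The remaining 5 characters are filled from the other 9 symbols without repetition: 9 × 8 × 7 × 6 × 5 = 15120.
Total: 9 × 15120 = 136080.

136080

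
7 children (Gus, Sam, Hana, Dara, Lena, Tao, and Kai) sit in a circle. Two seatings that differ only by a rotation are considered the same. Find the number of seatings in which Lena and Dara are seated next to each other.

Glue Lena and Dara into a block (2 internal orders). Seating 6 units around a circle gives (5)! arrangements.
So 2 × (5)! = 2 × 120 = 240.

240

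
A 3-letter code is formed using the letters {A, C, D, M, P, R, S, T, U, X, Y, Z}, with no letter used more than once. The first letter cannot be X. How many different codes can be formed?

The first letter has 12−1 = 11 choices (anything except X).
The remaining 2 letters are filled from the other 11 symbols without repetition: 11 × 10 = 110.
Total: 11 × 110 = 1210.

1210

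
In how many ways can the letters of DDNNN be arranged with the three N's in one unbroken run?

3

Treat the 3 copies of N as a single block. The multiset to arrange is then {NNN, D, D}, 3 items in all.
That gives (3)!/(2!) = 3 arrangements.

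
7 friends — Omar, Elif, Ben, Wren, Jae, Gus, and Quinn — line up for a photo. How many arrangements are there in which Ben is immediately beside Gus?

Place the 5 others and the Ben-Gus pair as 6 objects in a line; the pair has 2 internal arrangements.
That gives 2 × 6! = 2 × 720 = 1440.

1440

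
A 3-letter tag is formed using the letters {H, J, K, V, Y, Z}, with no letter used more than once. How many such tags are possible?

120

With no repetition, fill the 3 letters in order: 6 choices, then 5, down to 4.
6 × 5 × 4 = 120.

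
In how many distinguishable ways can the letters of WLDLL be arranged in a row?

20

Letter multiplicities in WLDLL: D×1, L×3, W×1.
The number of distinct arrangements is 5!/(3!) = 120/6 = 20.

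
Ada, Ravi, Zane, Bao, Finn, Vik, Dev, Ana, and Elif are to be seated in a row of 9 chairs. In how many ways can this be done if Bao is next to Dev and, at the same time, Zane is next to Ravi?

20160

Treat {Bao,Dev} as one block (2 orders) and {Zane,Ravi} as another (2 orders).
That leaves 7 units to arrange: 2 × 2 × 7! = 4 × 5040 = 20160.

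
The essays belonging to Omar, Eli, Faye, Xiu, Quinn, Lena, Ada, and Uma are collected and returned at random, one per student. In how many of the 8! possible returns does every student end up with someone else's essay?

This is the derangement count D_8: permutations of 8 items with no fixed point.
By inclusion–exclusion this is Σ_{j=0}^{8} (−1)^j C(8,j)·(8−j)!.
Computing: 40320 − 40320 + 20160 − 6720 + 1680 − 336 + 56 − 8 + 1 = 14833.

14833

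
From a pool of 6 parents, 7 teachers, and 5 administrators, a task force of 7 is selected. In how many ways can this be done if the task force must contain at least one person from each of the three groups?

Unrestricted: C(18,7) = 31824 ways to pick any 7 of the 18.
Selections missing a whole group: no parents → C(12,7) = 792; no teachers → C(11,7) = 330; no administrators → C(13,7) = 1716.
Add back selections omitting two groups (i.e. drawn from a single group): C(6,7) + C(7,7) + C(5,7) = 1.
By inclusion–exclusion: 31824 − 2838 + 1 = 28987.

28987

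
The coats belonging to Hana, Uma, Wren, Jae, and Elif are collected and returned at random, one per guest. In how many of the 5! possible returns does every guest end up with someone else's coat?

This is the derangement count D_5: permutations of 5 items with no fixed point.
By inclusion–exclusion this is Σ_{j=0}^{5} (−1)^j C(5,j)·(5−j)!.
Computing: 120 − 120 + 60 − 20 + 5 − 1 = 44.

44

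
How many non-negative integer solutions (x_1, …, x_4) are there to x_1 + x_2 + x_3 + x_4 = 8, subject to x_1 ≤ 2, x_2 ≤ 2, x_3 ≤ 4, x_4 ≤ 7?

By stars and bars, unrestricted non-negative solutions to x_1+…+x_4 = 8 number C(8+3,3) = 165.
Subtract solutions that violate a single cap (substitute x_i' = x_i − (cap_i+1)): x_1 ≥ 3 gives C(8,3) = 56; x_2 ≥ 3 gives C(8,3) = 56; x_3 ≥ 5 gives C(6,3) = 20; x_4 ≥ 8 gives C(3,3) = 1. Together 133.
Add back pairs where two caps are both exceeded: 10 + 1 + 0 + 1 + 0 + 0 = 12.
By inclusion–exclusion the count is 165 − 133 + 12 = 44.

44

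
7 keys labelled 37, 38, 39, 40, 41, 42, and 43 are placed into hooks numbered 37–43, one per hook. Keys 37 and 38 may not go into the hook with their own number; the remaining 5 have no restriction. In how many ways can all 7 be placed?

3720

Let Aᵢ (for i ∈ {37, 38}) be the placements that put key i in its forbidden hook. Any j of these fix j positions, leaving (7−j)! ways to fill the rest, and there are C(2,j) ways to pick which j.
By inclusion–exclusion, the number of valid placements is Σ_{j=0}^{2} (−1)^j C(2,j)·(7−j)!.
Computing: 5040 − 1440 + 120 = 3720.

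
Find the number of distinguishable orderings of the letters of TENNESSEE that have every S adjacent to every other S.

Treat the 2 copies of S as a single block. The multiset to arrange is then {SS, E, E, E, E, N, N, T}, 8 items in all.
That gives (8)!/(4!·2!) = 840 arrangements.

840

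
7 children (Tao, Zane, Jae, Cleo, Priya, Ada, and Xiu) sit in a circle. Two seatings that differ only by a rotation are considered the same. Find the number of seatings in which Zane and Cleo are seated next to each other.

Glue Zane and Cleo into a block (2 internal orders). Seating 6 units around a circle gives (5)! arrangements.
So 2 × (5)! = 2 × 120 = 240.

240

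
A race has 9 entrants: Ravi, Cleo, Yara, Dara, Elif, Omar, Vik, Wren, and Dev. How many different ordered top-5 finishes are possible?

There are 9 choices for 1st place, 8 for 2nd, and so on down to 5 for position 5.
That gives 9 × 8 × 7 × 6 × 5 = 15120.

15120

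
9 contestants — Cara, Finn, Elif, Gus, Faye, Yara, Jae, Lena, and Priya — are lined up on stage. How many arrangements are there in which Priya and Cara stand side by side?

Place the 7 others and the Priya-Cara pair as 8 objects in a line; the pair has 2 internal arrangements.
So the count is 2·(8)! = 80640.

80640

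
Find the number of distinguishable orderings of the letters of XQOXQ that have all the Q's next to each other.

12

Treat the 2 copies of Q as a single block. The multiset to arrange is then {QQ, O, X, X}, 4 items in all.
That gives (4)!/(2!) = 12 arrangements.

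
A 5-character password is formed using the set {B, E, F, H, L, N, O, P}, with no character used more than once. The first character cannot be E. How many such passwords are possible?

5880

The first character has 8−1 = 7 choices (anything except E).
The remaining 4 characters are filled from the other 7 symbols without repetition: 7 × 6 × 5 × 4 = 840.
Total: 7 × 840 = 5880.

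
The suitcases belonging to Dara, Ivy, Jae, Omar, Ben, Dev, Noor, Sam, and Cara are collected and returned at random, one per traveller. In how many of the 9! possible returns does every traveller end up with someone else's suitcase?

Let Aᵢ be the assignments in which traveller i gets their own suitcase. We want the size of the complement of A₁∪…∪A_9.
By inclusion–exclusion this is Σ_{j=0}^{9} (−1)^j C(9,j)·(9−j)!.
Computing: 362880 − 362880 + 181440 − 60480 + 15120 − 3024 + 504 − 72 + 9 − 1 = 133496.

133496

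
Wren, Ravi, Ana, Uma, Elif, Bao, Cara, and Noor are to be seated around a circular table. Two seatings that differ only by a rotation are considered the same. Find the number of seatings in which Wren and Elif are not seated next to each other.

3600

All circular seatings of 8 people number (7)! = 5040.
Those with Wren next to Elif: fuse the pair into one unit and seat 7 units around a circle — 2·(6)! = 1440.
Subtracting, 5040 − 1440 = 3600.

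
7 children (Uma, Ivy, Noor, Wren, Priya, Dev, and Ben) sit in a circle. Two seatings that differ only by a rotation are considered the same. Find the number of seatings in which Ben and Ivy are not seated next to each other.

480

All circular seatings of 7 people number (6)! = 720.
Seatings with Ben beside Ivy: treat them as a block with 2 internal orders, giving 2 × (5)! = 240.
Subtracting, 720 − 240 = 480.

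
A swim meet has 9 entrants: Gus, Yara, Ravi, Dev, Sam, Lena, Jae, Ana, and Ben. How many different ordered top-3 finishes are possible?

504

This is an ordered selection of 3 from 9: P(9,3).
That gives 9 × 8 × 7 = 504.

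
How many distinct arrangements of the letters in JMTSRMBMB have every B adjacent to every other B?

Treat the 2 copies of B as a single block. The multiset to arrange is then {BB, J, M, M, M, R, S, T}, 8 items in all.
That gives (8)!/(3!) = 6720 arrangements.

6720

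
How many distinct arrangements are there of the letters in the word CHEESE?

Letter multiplicities in CHEESE: C×1, E×3, H×1, S×1.
So there are 6! / (3!) = 120 distinguishable arrangements.

120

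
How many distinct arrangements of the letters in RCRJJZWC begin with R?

With the first slot taken by R, it remains to arrange the other 7 letters (CRJJZWC).
Those 7 letters have C appearing twice and J appearing twice, giving (7)!/(2!·2!) = 1260.

1260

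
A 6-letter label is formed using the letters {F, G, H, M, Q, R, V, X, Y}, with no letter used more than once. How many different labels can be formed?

60480

With no repetition, fill the 6 letters in order: 9 choices, then 8, down to 4.
That product is 9 × 8 × 7 × 6 × 5 × 4 = 60480.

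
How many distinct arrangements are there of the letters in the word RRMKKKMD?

1680

Letter multiplicities in RRMKKKMD: D×1, K×3, M×2, R×2.
So there are 8! / (3!·2!·2!) = 1680 distinguishable arrangements.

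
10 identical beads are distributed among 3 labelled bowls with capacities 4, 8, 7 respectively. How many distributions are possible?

36

Ignoring the caps, the number of non-negative solutions to x_1+…+x_3 = 10 is C(12,2) = 66.
Subtract solutions that violate a single cap (substitute x_i' = x_i − (cap_i+1)): x_1 ≥ 5 gives C(7,2) = 21; x_2 ≥ 9 gives C(3,2) = 3; x_3 ≥ 8 gives C(4,2) = 6. Together 30.
No two caps can be exceeded simultaneously, so the pair terms are all 0.
By inclusion–exclusion the count is 66 − 30 + 0 = 36.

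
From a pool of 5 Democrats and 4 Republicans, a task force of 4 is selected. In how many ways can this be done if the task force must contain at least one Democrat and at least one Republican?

With no constraint there are C(9,4) = 126 possible selections.
Subtract selections that omit an entire group: no Democrats → C(4,4) = 1; no Republicans → C(5,4) = 5.
Both groups omitted at once is impossible, so 126 − 6 = 120.

120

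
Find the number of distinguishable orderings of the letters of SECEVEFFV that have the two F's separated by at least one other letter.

There are 9!/(3!·2!·2!) = 15120 arrangements of SECEVEFFV in total.
Arrangements with the F's together: treat FF as one letter, giving (8)!/(3!·2!) = 3360.
Subtracting, 15120 − 3360 = 11760 arrangements keep the F's apart.

11760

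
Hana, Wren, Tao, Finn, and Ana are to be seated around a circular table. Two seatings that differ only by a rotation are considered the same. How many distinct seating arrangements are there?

24

Seat Hana anywhere (absorbing the rotational symmetry), then permute the other 4: (4)! = 24.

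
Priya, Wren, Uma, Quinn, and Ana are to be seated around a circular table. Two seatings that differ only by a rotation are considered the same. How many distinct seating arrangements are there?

Fix one person's seat to break rotational symmetry; the remaining 4 people can be arranged in (4)! = 24 ways.

24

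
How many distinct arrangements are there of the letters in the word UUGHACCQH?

The 9 letters of UUGHACCQH have repeats: C appearing twice, H appearing twice, and U appearing twice.
So there are 9! / (2!·2!·2!) = 45360 distinguishable arrangements.

45360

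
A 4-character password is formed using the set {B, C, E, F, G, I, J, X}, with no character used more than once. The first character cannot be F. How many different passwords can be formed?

1470

The first character has 8−1 = 7 choices (anything except F).
The remaining 3 characters are filled from the other 7 symbols without repetition: 7 × 6 × 5 = 210.
Total: 7 × 210 = 1470.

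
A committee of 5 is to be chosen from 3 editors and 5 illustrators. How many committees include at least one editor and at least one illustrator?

Total 5-person selections from all 8: C(8,5) = 56.
Selections missing a whole group: no editors → C(5,5) = 1; no illustrators → C(3,5) = 0.
Both groups omitted at once is impossible, so 56 − 1 = 55.

55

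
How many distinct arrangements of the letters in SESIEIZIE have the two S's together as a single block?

1120

Treat the 2 copies of S as a single block. The multiset to arrange is then {SS, E, E, E, I, I, I, Z}, 8 items in all.
That gives (8)!/(3!·3!) = 1120 arrangements.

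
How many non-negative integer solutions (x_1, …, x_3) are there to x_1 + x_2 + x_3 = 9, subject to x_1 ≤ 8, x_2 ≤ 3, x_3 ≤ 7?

Without the upper bounds there are C(11,2) = 55 ways to split 9 among 3 variables.
Subtract solutions that violate a single cap (substitute x_i' = x_i − (cap_i+1)): x_1 ≥ 9 gives C(2,2) = 1; x_2 ≥ 4 gives C(7,2) = 21; x_3 ≥ 8 gives C(3,2) = 3. Together 25.
No two caps can be exceeded simultaneously, so the pair terms are all 0.
By inclusion–exclusion the count is 55 − 25 + 0 = 30.

30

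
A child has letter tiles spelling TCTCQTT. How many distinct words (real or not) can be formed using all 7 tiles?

105

The 7 letters of TCTCQTT have repeats: C appearing twice and T appearing 4 times.
Dividing 7! = 5040 by 4!·2! = 48 for the repeated letters gives 105.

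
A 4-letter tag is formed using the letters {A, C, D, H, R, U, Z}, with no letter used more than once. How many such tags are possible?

840

With no repetition, fill the 4 letters in order: 7 choices, then 6, down to 4.
7 × 6 × 5 × 4 = 840.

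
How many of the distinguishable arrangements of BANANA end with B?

Fix B in the last position and arrange the remaining 5 letters.
Those 5 letters have A appearing 3 times and N appearing twice, giving (5)!/(3!·2!) = 10.

10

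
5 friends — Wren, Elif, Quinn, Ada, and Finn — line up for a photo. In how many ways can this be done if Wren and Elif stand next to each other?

48

Glue Wren and Elif into one block (2 internal orders), leaving 4 units to arrange in a row.
So the count is 2·(4)! = 48.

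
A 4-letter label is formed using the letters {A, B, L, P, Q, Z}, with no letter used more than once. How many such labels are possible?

This is a permutation of 4 out of 6: P(6,4) = 6!/2!.
That product is 6 × 5 × 4 × 3 = 360.

360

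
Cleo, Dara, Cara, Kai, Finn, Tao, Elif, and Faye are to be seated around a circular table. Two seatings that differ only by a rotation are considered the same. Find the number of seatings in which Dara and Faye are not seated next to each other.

3600

All circular seatings of 8 people number (7)! = 5040.
Those with Dara next to Faye: fuse the pair into one unit and seat 7 units around a circle — 2·(6)! = 1440.
Subtracting, 5040 − 1440 = 3600.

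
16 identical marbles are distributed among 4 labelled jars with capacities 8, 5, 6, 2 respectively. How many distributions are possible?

Without the upper bounds there are C(19,3) = 969 ways to split 16 among 4 jars.
Subtract solutions that violate a single cap (substitute x_i' = x_i − (cap_i+1)): x_1 ≥ 9 gives C(10,3) = 120; x_2 ≥ 6 gives C(13,3) = 286; x_3 ≥ 7 gives C(12,3) = 220; x_4 ≥ 3 gives C(16,3) = 560. Together 1186.
Add back pairs where two caps are both exceeded: 4 + 1 + 35 + 20 + 120 + 84 = 264.
Subtract triples: 0 + 0 + 0 + 1 = 1.
By inclusion–exclusion the count is 969 − 1186 + 264 − 1 = 46.

46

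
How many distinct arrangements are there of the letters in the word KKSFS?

30

KKSFS has 5 letters with K appearing twice and S appearing twice.
So there are 5! / (2!·2!) = 30 distinguishable arrangements.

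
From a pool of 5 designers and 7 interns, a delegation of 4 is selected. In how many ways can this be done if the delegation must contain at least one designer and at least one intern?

With no constraint there are C(12,4) = 495 possible selections.
Selections missing a whole group: no designers → C(7,4) = 35; no interns → C(5,4) = 5.
Both groups omitted at once is impossible, so 495 − 40 = 455.

455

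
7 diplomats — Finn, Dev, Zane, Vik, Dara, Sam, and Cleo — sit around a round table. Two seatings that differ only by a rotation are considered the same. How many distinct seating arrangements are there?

Around a circle, 7 distinct people have 7!/7 = (6)! = 720 rotationally distinct seatings.

720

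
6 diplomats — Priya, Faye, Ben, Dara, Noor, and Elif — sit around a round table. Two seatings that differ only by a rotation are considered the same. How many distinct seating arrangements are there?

120

Around a circle, 6 distinct people have 6!/6 = (5)! = 120 rotationally distinct seatings.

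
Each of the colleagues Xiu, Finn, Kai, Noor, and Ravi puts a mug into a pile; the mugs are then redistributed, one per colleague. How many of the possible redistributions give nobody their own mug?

44

This is the derangement count D_5: permutations of 5 items with no fixed point.
By inclusion–exclusion this is Σ_{j=0}^{5} (−1)^j C(5,j)·(5−j)!.
Computing: 120 − 120 + 60 − 20 + 5 − 1 = 44.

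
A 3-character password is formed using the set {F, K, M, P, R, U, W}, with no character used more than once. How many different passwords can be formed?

210

With no repetition, fill the 3 characters in order: 7 choices, then 6, down to 5.
7 × 6 × 5 = 210.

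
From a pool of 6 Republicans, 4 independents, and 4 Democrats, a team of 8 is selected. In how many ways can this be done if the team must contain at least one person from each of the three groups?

2912

Total 8-person selections from all 14: C(14,8) = 3003.
Subtract selections that omit an entire group: no Republicans → C(8,8) = 1; no independents → C(10,8) = 45; no Democrats → C(10,8) = 45.
Add back selections omitting two groups (i.e. drawn from a single group): C(6,8) + C(4,8) + C(4,8) = 0.
By inclusion–exclusion: 3003 − 91 + 0 = 2912.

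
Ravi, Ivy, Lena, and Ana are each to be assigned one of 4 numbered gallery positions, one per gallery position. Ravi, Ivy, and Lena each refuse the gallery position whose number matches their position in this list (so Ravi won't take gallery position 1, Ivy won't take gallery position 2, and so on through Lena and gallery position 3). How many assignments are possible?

11

Let Aᵢ (for i ∈ {1, 2, 3}) be the placements that put person i in their forbidden gallery position. Any j of these fix j positions, leaving (4−j)! ways to fill the rest, and there are C(3,j) ways to pick which j.
By inclusion–exclusion, the number of valid placements is Σ_{j=0}^{3} (−1)^j C(3,j)·(4−j)!.
Computing: 24 − 18 + 6 − 1 = 11.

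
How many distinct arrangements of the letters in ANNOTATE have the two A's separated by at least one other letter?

There are 8!/(2!·2!·2!) = 5040 arrangements of ANNOTATE in total.
If the two A's are adjacent, glue them into one block, leaving 7 items to arrange: (7)!/(2!·2!) = 1260 ways.
Subtracting, 5040 − 1260 = 3780 arrangements keep the A's apart.

3780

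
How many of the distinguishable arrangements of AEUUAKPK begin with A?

1260

Fix A in the first position and arrange the remaining 7 letters.
Those 7 letters have K appearing twice and U appearing twice, giving (7)!/(2!·2!) = 1260.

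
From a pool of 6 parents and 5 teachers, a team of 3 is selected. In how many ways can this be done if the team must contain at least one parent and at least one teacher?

135

Unrestricted: C(11,3) = 165 ways to pick any 3 of the 11.
Selections missing a whole group: no parents → C(5,3) = 10; no teachers → C(6,3) = 20.
Both groups omitted at once is impossible, so 165 − 30 = 135.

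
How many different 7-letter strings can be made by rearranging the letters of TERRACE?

1260

TERRACE has 7 letters with E appearing twice and R appearing twice.
Dividing 7! = 5040 by 2!·2! = 4 for the repeated letters gives 1260.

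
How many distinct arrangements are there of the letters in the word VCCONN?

VCCONN has 6 letters with C appearing twice and N appearing twice.
Dividing 6! = 720 by 2!·2! = 4 for the repeated letters gives 180.

180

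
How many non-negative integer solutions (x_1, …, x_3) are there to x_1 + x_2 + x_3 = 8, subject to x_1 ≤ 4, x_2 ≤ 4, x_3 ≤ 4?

Without the upper bounds there are C(10,2) = 45 ways to split 8 among 3 variables.
Subtract solutions that violate a single cap (substitute x_i' = x_i − (cap_i+1)): x_1 ≥ 5 gives C(5,2) = 10; x_2 ≥ 5 gives C(5,2) = 10; x_3 ≥ 5 gives C(5,2) = 10. Together 30.
No two caps can be exceeded simultaneously, so the pair terms are all 0.
By inclusion–exclusion the count is 45 − 30 + 0 = 15.

15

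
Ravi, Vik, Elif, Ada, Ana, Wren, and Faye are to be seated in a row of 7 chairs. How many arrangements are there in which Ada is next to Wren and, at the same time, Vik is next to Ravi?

Treat {Ada,Wren} as one block (2 orders) and {Vik,Ravi} as another (2 orders).
That leaves 5 units to arrange: 2 × 2 × 5! = 4 × 120 = 480.

480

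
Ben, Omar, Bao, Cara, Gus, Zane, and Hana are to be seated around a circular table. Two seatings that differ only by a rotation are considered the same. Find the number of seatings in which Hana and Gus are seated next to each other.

Treat {Hana, Gus} as one unit (2 internal orders) and seat the resulting 6 units around the table: (5)! circular arrangements.
So 2 × (5)! = 2 × 120 = 240.

240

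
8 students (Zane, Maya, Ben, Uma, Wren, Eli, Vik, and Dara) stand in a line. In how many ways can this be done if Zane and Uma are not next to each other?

There are 8! = 40320 arrangements in all. If Zane and Uma are adjacent, merging them into one block gives 2·(7)! = 10080 arrangements.
So 40320 − 10080 = 30240 arrangements keep them apart.

30240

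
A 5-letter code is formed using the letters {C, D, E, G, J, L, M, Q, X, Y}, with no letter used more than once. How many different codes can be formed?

Choose and order 5 of the 10 symbols: the first letter has 10 options, the next 9, and so on down to 6.
That product is 10 × 9 × 8 × 7 × 6 = 30240.

30240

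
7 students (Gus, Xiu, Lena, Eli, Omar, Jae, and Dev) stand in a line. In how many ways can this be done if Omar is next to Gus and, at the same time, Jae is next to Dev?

Treat {Omar,Gus} as one block (2 orders) and {Jae,Dev} as another (2 orders).
That leaves 5 units to arrange: 2 × 2 × 5! = 4 × 120 = 480.

480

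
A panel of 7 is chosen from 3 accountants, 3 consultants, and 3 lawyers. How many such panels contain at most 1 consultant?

Split by how many consultants are chosen (0 through 1).
Sum: C(3,0)·C(6,7) + C(3,1)·C(6,6) = 0 + 3 = 3.

3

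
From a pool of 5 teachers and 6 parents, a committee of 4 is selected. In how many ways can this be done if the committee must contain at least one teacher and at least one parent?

310

Total 4-person selections from all 11: C(11,4) = 330.
Subtract selections that omit an entire group: no teachers → C(6,4) = 15; no parents → C(5,4) = 5.
Both groups omitted at once is impossible, so 330 − 20 = 310.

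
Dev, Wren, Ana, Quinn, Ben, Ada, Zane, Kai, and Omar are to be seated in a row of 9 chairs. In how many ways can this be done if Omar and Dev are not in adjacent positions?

There are 9! = 362880 arrangements in all. If Omar and Dev are adjacent, merging them into one block gives 2·(8)! = 80640 arrangements.
So 362880 − 80640 = 282240 arrangements keep them apart.

282240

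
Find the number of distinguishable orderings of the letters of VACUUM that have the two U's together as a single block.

Treat the 2 copies of U as a single block. The multiset to arrange is then {UU, A, C, M, V}, 5 items in all.
All 5 items are distinct, so there are (5)! = 120 arrangements.

120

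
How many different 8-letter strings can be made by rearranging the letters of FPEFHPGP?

The 8 letters of FPEFHPGP have repeats: F appearing twice and P appearing 3 times.
Dividing 8! = 40320 by 3!·2! = 12 for the repeated letters gives 3360.

3360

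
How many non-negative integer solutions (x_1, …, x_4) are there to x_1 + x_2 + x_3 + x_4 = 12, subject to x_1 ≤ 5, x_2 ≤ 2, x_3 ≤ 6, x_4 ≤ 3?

30

Ignoring the caps, the number of non-negative solutions to x_1+…+x_4 = 12 is C(15,3) = 455.
Subtract solutions that violate a single cap (substitute x_i' = x_i − (cap_i+1)): x_1 ≥ 6 gives C(9,3) = 84; x_2 ≥ 3 gives C(12,3) = 220; x_3 ≥ 7 gives C(8,3) = 56; x_4 ≥ 4 gives C(11,3) = 165. Together 525.
Add back pairs where two caps are both exceeded: 20 + 0 + 10 + 10 + 56 + 4 = 100.
By inclusion–exclusion the count is 455 − 525 + 100 = 30.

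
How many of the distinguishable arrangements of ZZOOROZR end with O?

Fix O in the last position and arrange the remaining 7 letters.
Those 7 letters have O appearing twice, R appearing twice, and Z appearing 3 times, giving (7)!/(3!·2!·2!) = 210.

210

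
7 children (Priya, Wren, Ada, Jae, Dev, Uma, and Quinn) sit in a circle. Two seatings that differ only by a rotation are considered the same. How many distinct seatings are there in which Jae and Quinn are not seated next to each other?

480

All circular seatings of 7 people number (6)! = 720.
Those with Jae next to Quinn: fuse the pair into one unit and seat 6 units around a circle — 2·(5)! = 240.
Subtracting, 720 − 240 = 480.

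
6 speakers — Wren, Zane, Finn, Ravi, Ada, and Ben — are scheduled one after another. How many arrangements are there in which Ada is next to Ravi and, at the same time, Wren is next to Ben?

96

Treat {Ada,Ravi} as one block (2 orders) and {Wren,Ben} as another (2 orders).
That leaves 4 units to arrange: 2 × 2 × 4! = 4 × 24 = 96.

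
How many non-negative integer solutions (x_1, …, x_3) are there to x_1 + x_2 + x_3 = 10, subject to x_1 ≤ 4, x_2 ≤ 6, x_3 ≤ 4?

Ignoring the caps, the number of non-negative solutions to x_1+…+x_3 = 10 is C(12,2) = 66.
Subtract solutions that violate a single cap (substitute x_i' = x_i − (cap_i+1)): x_1 ≥ 5 gives C(7,2) = 21; x_2 ≥ 7 gives C(5,2) = 10; x_3 ≥ 5 gives C(7,2) = 21. Together 52.
Add back pairs where two caps are both exceeded: 0 + 1 + 0 = 1.
By inclusion–exclusion the count is 66 − 52 + 1 = 15.

15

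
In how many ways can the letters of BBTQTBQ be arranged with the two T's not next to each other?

150

Total arrangements of BBTQTBQ: 7!/(3!·2!·2!) = 210.
If the two T's are adjacent, glue them into one block, leaving 6 items to arrange: (6)!/(3!·2!) = 60 ways.
Hence 210 − 60 = 150.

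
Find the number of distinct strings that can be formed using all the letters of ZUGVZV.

The 6 letters of ZUGVZV have repeats: V appearing twice and Z appearing twice.
Dividing 6! = 720 by 2!·2! = 4 for the repeated letters gives 180.

180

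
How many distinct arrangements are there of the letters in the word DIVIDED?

420

The 7 letters of DIVIDED have repeats: D appearing 3 times and I appearing twice.
The number of distinct arrangements is 7!/(3!·2!) = 5040/12 = 420.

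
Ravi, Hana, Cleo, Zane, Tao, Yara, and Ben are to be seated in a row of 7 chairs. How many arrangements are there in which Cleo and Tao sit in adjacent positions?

1440

Place the 5 others and the Cleo-Tao pair as 6 objects in a line; the pair has 2 internal arrangements.
So the count is 2·(6)! = 1440.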